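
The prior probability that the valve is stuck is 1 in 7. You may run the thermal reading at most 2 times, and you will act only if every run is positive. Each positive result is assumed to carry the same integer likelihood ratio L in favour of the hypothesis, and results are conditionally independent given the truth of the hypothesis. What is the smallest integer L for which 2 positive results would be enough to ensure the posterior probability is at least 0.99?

Prior odds = (1/7)/(6/7) = 1/6.
Target odds = 0.99/0.01 = 99.
Need L² ≥ 99 ÷ (1/6) = 594.
24² = 576 < 594 ≤ 625 = 25², so L = 25.

25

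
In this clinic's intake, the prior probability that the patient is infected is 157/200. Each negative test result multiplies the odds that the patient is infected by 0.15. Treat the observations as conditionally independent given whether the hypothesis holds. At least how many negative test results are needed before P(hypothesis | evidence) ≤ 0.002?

4

Prior odds: 0.785 ÷ 0.215 = 157/43.
Likelihood ratio per negative test result = 0.15.
Target odds: 0.002 ÷ 0.998 = 1/499.
Require 0.15ⁿ ≤ 1/499 ÷ (157/43) = 43/78343.
0.15³ = 0.003375 is still above 43/78343 but 0.15⁴ = 81/160000 is at or below it, so n = 4.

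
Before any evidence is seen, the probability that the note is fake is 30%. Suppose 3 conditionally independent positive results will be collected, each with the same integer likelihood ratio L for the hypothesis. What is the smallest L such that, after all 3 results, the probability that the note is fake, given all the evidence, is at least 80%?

3

Prior odds = 0.3/0.7 = 3/7.
Target odds = 0.8/0.2 = 4.
Need L³ ≥ 4 ÷ (3/7) = 28/3.
2³ = 8 < 28/3 ≤ 27 = 3³, so L = 3.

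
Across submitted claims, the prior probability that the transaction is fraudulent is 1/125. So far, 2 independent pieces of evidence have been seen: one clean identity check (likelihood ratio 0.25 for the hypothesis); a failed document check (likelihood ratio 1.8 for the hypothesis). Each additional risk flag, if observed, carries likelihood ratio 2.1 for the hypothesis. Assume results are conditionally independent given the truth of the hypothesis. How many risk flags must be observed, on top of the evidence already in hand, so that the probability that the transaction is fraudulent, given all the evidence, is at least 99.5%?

Prior odds = 0.008/0.992 = 1/124.
Combined Bayes factor of the evidence already in hand = 0.25 × 1.8 = 0.45.
Odds after that evidence = (1/124) × 0.45 = 9/2480.
Target odds = 0.995/0.005 = 199.
Need 2.1ⁿ ≥ 199 ÷ (9/2480) = 493520/9.
2.1¹⁴ ≈32439.2 falls short of 493520/9 but 2.1¹⁵ ≈68122.3 reaches it, so n = 15.

15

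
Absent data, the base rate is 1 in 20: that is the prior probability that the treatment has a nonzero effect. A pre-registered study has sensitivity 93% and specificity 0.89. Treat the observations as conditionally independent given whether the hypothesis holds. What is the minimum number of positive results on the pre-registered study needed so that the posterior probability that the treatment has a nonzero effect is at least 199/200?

Prior odds = 0.05/0.95 = 1/19.
False-positive rate = 1 − 0.89 = 0.11; likelihood ratio of a positive = 0.93/0.11 = 93/11.
Target odds: 0.995 ÷ 0.005 = 199.
Require (93/11)ⁿ ≥ 199 ÷ (1/19) = 3781.
(93/11)³ = 804357/1331 falls short of 3781 but (93/11)⁴ = 74805201/14641 reaches it, so n = 4.

4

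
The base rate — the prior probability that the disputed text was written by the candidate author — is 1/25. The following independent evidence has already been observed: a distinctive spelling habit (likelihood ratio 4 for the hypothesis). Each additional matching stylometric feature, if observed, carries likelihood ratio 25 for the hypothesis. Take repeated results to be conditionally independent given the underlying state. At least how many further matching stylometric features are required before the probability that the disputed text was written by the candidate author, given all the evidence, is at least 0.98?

Prior odds = 0.04/0.96 = 1/24.
Bayes factor of the evidence already in hand = 4.
Odds after that evidence = (1/24) × 4 = 1/6.
Target odds = 0.98/0.02 = 49.
Need 25ⁿ ≥ 49 ÷ (1/6) = 294.
25¹ = 25 falls short of 294 but 25² = 625 reaches it, so n = 2.

2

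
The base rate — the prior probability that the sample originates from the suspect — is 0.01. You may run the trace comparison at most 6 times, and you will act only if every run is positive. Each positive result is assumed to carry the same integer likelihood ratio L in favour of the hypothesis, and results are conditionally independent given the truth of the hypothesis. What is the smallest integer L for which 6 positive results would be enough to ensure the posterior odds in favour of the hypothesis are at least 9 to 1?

4

Prior odds = 0.01/0.99 = 1/99.
Target odds = 9.
Need L⁶ ≥ 9 ÷ (1/99) = 891.
3⁶ = 729 < 891 ≤ 4096 = 4⁶, so L = 4.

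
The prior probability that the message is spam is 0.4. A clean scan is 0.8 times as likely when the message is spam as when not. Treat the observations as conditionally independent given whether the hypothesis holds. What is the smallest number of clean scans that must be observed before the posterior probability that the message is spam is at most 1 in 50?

Prior odds = 0.4/0.6 = 2/3.
Likelihood ratio per clean scan = 0.8.
Target posterior odds = 0.02/0.98 = 1/49.
Require 0.8ⁿ ≤ 1/49 ÷ (2/3) = 3/98.
0.8¹⁵ ≈0.0351844 is still above 3/98 but 0.8¹⁶ ≈0.0281475 is at or below it, so n = 16.

16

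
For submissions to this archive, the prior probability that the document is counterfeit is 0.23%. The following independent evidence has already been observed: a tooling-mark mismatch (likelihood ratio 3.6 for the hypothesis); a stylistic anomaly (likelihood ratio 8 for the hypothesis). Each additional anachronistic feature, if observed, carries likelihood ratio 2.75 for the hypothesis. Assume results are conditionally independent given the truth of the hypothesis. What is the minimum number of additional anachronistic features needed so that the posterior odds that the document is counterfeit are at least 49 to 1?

Prior odds = 0.0023/0.9977 = 23/9977.
Combined Bayes factor of the evidence already in hand = 3.6 × 8 = 28.8.
Odds after that evidence = (23/9977) × 28.8 = 3312/49885.
Target odds = 49.
Need 2.75ⁿ ≥ 49 ÷ (3312/49885) = 2444365/3312.
2.75⁶ = 1771561/4096 falls short of 2444365/3312 but 2.75⁷ = 19487171/16384 reaches it, so n = 7.

7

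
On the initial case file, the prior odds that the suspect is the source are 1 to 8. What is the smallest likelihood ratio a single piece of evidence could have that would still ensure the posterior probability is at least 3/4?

24

Prior odds = 0.125.
Target odds = 0.75/0.25 = 3.
Required Bayes factor = 3 ÷ 0.125 = 24.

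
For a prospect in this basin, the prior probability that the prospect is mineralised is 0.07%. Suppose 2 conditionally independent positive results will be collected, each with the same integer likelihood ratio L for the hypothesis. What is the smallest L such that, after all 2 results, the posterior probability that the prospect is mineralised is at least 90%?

114

Prior odds = 0.0007/0.9993 = 7/9993.
Target odds = 0.9/0.1 = 9.
Need L² ≥ 9 ÷ (7/9993) = 89937/7.
113² = 12769 < 89937/7 ≤ 12996 = 114², so L = 114.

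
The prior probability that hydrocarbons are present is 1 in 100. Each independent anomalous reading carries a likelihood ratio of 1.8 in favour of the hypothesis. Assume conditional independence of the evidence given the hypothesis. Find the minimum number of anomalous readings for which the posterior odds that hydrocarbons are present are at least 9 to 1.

12

Prior odds = 0.01/0.99 = 1/99.
Likelihood ratio per anomalous reading = 1.8.
Target odds = 9.
Require 1.8ⁿ ≥ 9 ÷ (1/99) = 891.
1.8¹¹ ≈642.684 falls short of 891 but 1.8¹² ≈1156.83 reaches it, so n = 12.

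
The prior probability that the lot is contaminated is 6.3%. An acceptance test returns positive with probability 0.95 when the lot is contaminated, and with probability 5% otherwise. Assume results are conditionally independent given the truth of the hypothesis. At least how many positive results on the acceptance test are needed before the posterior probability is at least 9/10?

2

Prior odds = 0.063/0.937 = 63/937.
Likelihood ratio of a positive result = 0.95/0.05 = 19.
Target posterior odds = 0.9/0.1 = 9.
Need (63/937) × 19ⁿ ≥ 9, i.e. 19ⁿ ≥ 937/7.
19¹ = 19 falls short of 937/7 but 19² = 361 reaches it, so n = 2.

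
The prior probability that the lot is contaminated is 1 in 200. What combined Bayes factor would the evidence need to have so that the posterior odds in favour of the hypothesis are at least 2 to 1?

398

Prior odds = 0.005/0.995 = 1/199.
Target odds = 2.
Required Bayes factor = 2 ÷ (1/199) = 398.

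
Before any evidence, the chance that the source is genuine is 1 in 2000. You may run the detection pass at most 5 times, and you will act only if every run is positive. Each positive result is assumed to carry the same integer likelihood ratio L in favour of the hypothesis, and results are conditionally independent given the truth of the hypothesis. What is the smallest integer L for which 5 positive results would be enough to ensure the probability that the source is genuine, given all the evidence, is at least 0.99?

Prior odds = 0.0005/0.9995 = 1/1999.
Target odds = 0.99/0.01 = 99.
Need L⁵ ≥ 99 ÷ (1/1999) = 197901.
11⁵ = 161051 < 197901 ≤ 248832 = 12⁵, so L = 12.

12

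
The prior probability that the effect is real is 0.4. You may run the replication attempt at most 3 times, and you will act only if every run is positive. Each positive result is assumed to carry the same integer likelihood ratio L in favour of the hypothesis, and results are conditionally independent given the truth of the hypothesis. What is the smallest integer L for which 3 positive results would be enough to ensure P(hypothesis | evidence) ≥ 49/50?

5

Prior odds = 0.4/0.6 = 2/3.
Target odds = 0.98/0.02 = 49.
Need L³ ≥ 49 ÷ (2/3) = 73.5.
4³ = 64 < 73.5 ≤ 125 = 5³, so L = 5.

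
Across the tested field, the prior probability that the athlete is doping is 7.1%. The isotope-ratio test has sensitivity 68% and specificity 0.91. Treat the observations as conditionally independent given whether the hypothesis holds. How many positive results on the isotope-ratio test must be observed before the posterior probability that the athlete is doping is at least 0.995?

4

Prior odds = 0.071/0.929 = 71/929.
False-positive rate = 1 − 0.91 = 0.09; likelihood ratio of a positive = 0.68/0.09 = 68/9.
Target posterior odds = 0.995/0.005 = 199.
Require (68/9)ⁿ ≥ 199 ÷ (71/929) = 184871/71.
(68/9)³ = 314432/729 falls short of 184871/71 but (68/9)⁴ = 21381376/6561 reaches it, so n = 4.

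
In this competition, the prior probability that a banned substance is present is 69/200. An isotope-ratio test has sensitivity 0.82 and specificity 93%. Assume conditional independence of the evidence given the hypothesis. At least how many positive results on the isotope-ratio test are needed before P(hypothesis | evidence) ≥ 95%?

Prior odds: 0.345 ÷ 0.655 = 69/131.
False-positive rate = 1 − 0.93 = 0.07; likelihood ratio of a positive = 0.82/0.07 = 82/7.
Target posterior odds = 0.95/0.05 = 19.
Require (82/7)ⁿ ≥ 19 ÷ (69/131) = 2489/69.
(82/7)¹ = 82/7 falls short of 2489/69 but (82/7)² = 6724/49 reaches it, so n = 2.

2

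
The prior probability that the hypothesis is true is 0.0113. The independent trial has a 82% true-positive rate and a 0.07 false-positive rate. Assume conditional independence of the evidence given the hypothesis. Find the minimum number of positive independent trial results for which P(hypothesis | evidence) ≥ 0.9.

Prior odds: 0.0113 ÷ 0.9887 = 113/9887.
Likelihood ratio of a positive result = 0.82/0.07 = 82/7.
Target posterior odds = 0.9/0.1 = 9.
Need (113/9887) × (82/7)ⁿ ≥ 9, i.e. (82/7)ⁿ ≥ 88983/113.
(82/7)² = 6724/49 falls short of 88983/113 but (82/7)³ = 551368/343 reaches it, so n = 3.

3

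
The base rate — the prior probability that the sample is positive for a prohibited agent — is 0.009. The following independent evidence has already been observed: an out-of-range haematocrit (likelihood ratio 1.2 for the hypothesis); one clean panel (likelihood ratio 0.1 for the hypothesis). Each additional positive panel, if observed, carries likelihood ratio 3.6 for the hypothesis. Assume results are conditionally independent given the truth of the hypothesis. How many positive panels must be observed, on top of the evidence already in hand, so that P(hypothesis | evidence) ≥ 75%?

7

Prior odds = 0.009/0.991 = 9/991.
Combined Bayes factor of the evidence already in hand = 1.2 × 0.1 = 0.12.
Odds after that evidence = (9/991) × 0.12 = 27/24775.
Target odds = 0.75/0.25 = 3.
Need 3.6ⁿ ≥ 3 ÷ (27/24775) = 24775/9.
3.6⁶ = 34012224/15625 falls short of 24775/9 but 3.6⁷ = 612220032/78125 reaches it, so n = 7.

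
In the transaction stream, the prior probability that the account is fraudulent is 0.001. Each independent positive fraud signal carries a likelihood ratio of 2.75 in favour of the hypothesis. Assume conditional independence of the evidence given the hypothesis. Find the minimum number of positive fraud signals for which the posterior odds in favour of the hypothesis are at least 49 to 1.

11

Prior odds: 0.001 ÷ 0.999 = 1/999.
Likelihood ratio per positive fraud signal = 2.75.
Target odds = 49.
Need (1/999) × 2.75ⁿ ≥ 49, i.e. 2.75ⁿ ≥ 48951.
2.75¹⁰ ≈24735.9 falls short of 48951 but 2.75¹¹ ≈68023.6 reaches it, so n = 11.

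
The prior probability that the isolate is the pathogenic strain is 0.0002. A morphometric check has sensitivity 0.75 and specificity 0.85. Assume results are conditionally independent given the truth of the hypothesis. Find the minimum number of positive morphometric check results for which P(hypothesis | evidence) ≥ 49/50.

Prior odds = 0.0002/0.9998 = 1/4999.
False-positive rate = 1 − 0.85 = 0.15; likelihood ratio of a positive = 0.75/0.15 = 5.
Target posterior odds = 0.98/0.02 = 49.
Need (1/4999) × 5ⁿ ≥ 49, i.e. 5ⁿ ≥ 244951.
5⁷ = 78125 falls short of 244951 but 5⁸ = 390625 reaches it, so n = 8.

8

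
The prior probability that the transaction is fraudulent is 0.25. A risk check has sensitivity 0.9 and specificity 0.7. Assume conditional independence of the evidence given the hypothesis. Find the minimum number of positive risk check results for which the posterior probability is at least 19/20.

Prior odds = 0.25/0.75 = 1/3.
False-positive rate = 1 − 0.7 = 0.3; likelihood ratio of a positive = 0.9/0.3 = 3.
Target posterior odds = 0.95/0.05 = 19.
Require 3ⁿ ≥ 19 ÷ (1/3) = 57.
3³ = 27 falls short of 57 but 3⁴ = 81 reaches it, so n = 4.

4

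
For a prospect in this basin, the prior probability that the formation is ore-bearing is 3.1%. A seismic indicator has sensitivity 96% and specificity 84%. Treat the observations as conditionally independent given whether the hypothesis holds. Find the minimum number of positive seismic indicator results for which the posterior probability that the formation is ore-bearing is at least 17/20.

Prior odds = 0.031/0.969 = 31/969.
False-positive rate = 1 − 0.84 = 0.16; likelihood ratio of a positive = 0.96/0.16 = 6.
Target posterior odds = 0.85/0.15 = 17/3.
Need (31/969) × 6ⁿ ≥ 17/3, i.e. 6ⁿ ≥ 5491/31.
6² = 36 falls short of 5491/31 but 6³ = 216 reaches it, so n = 3.

3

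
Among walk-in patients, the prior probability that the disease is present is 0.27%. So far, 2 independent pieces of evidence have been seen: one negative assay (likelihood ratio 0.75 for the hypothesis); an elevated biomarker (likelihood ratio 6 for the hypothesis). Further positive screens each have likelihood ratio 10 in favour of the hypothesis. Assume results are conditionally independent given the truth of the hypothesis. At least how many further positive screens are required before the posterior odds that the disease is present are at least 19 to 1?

4

Prior odds = 0.0027/0.9973 = 27/9973.
Combined Bayes factor of the evidence already in hand = 0.75 × 6 = 4.5.
Odds after that evidence = (27/9973) × 4.5 = 243/19946.
Target odds = 19.
Need 10ⁿ ≥ 19 ÷ (243/19946) = 378974/243.
10³ = 1000 falls short of 378974/243 but 10⁴ = 10000 reaches it, so n = 4.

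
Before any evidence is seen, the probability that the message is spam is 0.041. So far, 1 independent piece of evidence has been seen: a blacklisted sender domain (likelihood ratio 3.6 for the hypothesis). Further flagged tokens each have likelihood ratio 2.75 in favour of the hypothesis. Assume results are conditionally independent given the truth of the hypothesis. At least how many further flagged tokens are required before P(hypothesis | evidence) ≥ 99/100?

Prior odds = 0.041/0.959 = 41/959.
Bayes factor of the evidence already in hand = 3.6.
Odds after that evidence = (41/959) × 3.6 = 738/4795.
Target odds = 0.99/0.01 = 99.
Need 2.75ⁿ ≥ 99 ÷ (738/4795) = 52745/82.
2.75⁶ = 1771561/4096 falls short of 52745/82 but 2.75⁷ = 19487171/16384 reaches it, so n = 7.

7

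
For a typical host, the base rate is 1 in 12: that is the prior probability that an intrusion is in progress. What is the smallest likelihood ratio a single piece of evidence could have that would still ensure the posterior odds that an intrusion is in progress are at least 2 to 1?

22

Prior odds = (1/12)/(11/12) = 1/11.
Target odds = 2.
Required Bayes factor = 2 ÷ (1/11) = 22.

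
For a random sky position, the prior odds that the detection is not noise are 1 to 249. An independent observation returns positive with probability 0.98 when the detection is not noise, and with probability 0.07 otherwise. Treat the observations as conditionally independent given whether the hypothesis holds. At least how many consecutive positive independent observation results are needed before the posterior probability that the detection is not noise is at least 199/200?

Prior odds = 1/249.
Likelihood ratio of a positive result = 0.98/0.07 = 14.
Target odds: 0.995 ÷ 0.005 = 199.
Need (1/249) × 14ⁿ ≥ 199, i.e. 14ⁿ ≥ 49551.
14⁴ = 38416 falls short of 49551 but 14⁵ = 537824 reaches it, so n = 5.

5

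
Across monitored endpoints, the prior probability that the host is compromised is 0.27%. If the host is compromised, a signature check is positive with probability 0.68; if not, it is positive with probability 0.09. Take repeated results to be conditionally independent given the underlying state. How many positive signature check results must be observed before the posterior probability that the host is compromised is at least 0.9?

5

Prior odds = 0.0027/0.9973 = 27/9973.
Likelihood ratio of a positive = 0.68/0.09 = 68/9.
Target odds: 0.9 ÷ 0.1 = 9.
Need (27/9973) × (68/9)ⁿ ≥ 9, i.e. (68/9)ⁿ ≥ 9973/3.
(68/9)⁴ = 21381376/6561 falls short of 9973/3 but (68/9)⁵ ≈24622.5 reaches it, so n = 5.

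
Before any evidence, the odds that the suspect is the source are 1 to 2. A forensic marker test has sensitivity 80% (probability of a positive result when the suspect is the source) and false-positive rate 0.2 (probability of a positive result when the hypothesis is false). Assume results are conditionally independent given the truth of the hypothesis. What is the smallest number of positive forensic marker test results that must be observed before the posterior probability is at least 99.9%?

6

Prior odds = 0.5.
Likelihood ratio of a positive result = 0.8/0.2 = 4.
Target odds: 0.999 ÷ 0.001 = 999.
Require 4ⁿ ≥ 999 ÷ 0.5 = 1998.
4⁵ = 1024 falls short of 1998 but 4⁶ = 4096 reaches it, so n = 6.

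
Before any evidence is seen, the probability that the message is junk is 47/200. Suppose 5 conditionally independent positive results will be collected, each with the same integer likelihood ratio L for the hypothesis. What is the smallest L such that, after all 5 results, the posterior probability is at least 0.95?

Prior odds = 0.235/0.765 = 47/153.
Target odds = 0.95/0.05 = 19.
Need L⁵ ≥ 19 ÷ (47/153) = 2907/47.
2⁵ = 32 < 2907/47 ≤ 243 = 3⁵, so L = 3.

3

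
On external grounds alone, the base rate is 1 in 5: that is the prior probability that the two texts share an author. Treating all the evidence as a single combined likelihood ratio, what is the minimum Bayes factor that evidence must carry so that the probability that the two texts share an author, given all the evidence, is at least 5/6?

Prior odds = 0.2/0.8 = 0.25.
Target odds = (5/6)/(1/6) = 5.
Required Bayes factor = 5 ÷ 0.25 = 20.

20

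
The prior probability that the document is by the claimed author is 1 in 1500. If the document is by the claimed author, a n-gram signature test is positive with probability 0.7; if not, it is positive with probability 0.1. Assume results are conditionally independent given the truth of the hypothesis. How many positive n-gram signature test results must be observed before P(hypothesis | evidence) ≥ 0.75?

5

Prior odds = (1/1500)/(1499/1500) = 1/1499.
Likelihood ratio of a positive = 0.7/0.1 = 7.
Target odds: 0.75 ÷ 0.25 = 3.
Need (1/1499) × 7ⁿ ≥ 3, i.e. 7ⁿ ≥ 4497.
7⁴ = 2401 falls short of 4497 but 7⁵ = 16807 reaches it, so n = 5.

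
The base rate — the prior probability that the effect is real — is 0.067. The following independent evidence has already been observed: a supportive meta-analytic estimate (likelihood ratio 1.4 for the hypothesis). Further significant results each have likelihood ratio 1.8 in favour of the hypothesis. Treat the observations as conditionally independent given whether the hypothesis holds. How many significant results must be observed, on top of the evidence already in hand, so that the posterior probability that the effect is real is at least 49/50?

11

Prior odds = 0.067/0.933 = 67/933.
Bayes factor of the evidence already in hand = 1.4.
Odds after that evidence = (67/933) × 1.4 = 469/4665.
Target odds = 0.98/0.02 = 49.
Need 1.8ⁿ ≥ 49 ÷ (469/4665) = 32655/67.
1.8¹⁰ ≈357.047 falls short of 32655/67 but 1.8¹¹ ≈642.684 reaches it, so n = 11.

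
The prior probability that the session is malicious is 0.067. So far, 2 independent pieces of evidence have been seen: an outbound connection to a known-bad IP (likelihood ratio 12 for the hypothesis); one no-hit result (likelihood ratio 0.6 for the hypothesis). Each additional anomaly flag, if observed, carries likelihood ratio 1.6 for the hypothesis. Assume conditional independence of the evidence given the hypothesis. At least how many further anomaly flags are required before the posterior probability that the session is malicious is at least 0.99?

12

Prior odds = 0.067/0.933 = 67/933.
Combined Bayes factor of the evidence already in hand = 12 × 0.6 = 7.2.
Odds after that evidence = (67/933) × 7.2 = 804/1555.
Target odds = 0.99/0.01 = 99.
Need 1.6ⁿ ≥ 99 ÷ (804/1555) = 51315/268.
1.6¹¹ ≈175.922 falls short of 51315/268 but 1.6¹² ≈281.475 reaches it, so n = 12.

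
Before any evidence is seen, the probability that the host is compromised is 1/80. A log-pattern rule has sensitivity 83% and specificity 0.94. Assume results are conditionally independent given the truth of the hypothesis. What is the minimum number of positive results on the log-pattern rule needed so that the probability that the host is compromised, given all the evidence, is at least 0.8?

3

Prior odds: 0.0125 ÷ 0.9875 = 1/79.
False-positive rate = 1 − 0.94 = 0.06; likelihood ratio of a positive = 0.83/0.06 = 83/6.
Target posterior odds = 0.8/0.2 = 4.
Require (83/6)ⁿ ≥ 4 ÷ (1/79) = 316.
(83/6)² = 6889/36 falls short of 316 but (83/6)³ = 571787/216 reaches it, so n = 3.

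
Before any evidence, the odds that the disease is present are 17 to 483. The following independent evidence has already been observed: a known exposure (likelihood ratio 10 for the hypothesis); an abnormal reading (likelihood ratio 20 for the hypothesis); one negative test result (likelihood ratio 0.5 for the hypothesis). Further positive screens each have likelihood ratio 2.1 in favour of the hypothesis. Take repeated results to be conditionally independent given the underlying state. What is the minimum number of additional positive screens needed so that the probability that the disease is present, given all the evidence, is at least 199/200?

Prior odds = 17/483.
Combined Bayes factor of the evidence already in hand = 10 × 20 × 0.5 = 100.
Odds after that evidence = (17/483) × 100 = 1700/483.
Target odds = 0.995/0.005 = 199.
Need 2.1ⁿ ≥ 199 ÷ (1700/483) = 96117/1700.
2.1⁵ = 4084101/100000 falls short of 96117/1700 but 2.1⁶ = 85766121/1000000 reaches it, so n = 6.

6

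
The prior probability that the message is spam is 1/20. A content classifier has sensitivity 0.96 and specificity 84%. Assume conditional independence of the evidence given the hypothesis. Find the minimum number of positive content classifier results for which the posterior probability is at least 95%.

Prior odds = 0.05/0.95 = 1/19.
False-positive rate = 1 − 0.84 = 0.16; likelihood ratio of a positive = 0.96/0.16 = 6.
Target posterior odds = 0.95/0.05 = 19.
Require 6ⁿ ≥ 19 ÷ (1/19) = 361.
6³ = 216 falls short of 361 but 6⁴ = 1296 reaches it, so n = 4.

4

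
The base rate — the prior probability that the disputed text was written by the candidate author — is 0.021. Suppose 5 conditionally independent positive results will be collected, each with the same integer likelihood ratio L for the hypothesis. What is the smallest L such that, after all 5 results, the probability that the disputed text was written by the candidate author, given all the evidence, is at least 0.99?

Prior odds = 0.021/0.979 = 21/979.
Target odds = 0.99/0.01 = 99.
Need L⁵ ≥ 99 ÷ (21/979) = 32307/7.
5⁵ = 3125 < 32307/7 ≤ 7776 = 6⁵, so L = 6.

6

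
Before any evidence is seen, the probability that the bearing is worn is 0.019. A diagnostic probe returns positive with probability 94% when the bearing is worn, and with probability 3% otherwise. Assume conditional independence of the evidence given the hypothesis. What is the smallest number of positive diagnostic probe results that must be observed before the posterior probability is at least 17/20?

Prior odds: 0.019 ÷ 0.981 = 19/981.
Likelihood ratio of a positive result = 0.94/0.03 = 94/3.
Target posterior odds = 0.85/0.15 = 17/3.
Require (94/3)ⁿ ≥ 17/3 ÷ (19/981) = 5559/19.
(94/3)¹ = 94/3 falls short of 5559/19 but (94/3)² = 8836/9 reaches it, so n = 2.

2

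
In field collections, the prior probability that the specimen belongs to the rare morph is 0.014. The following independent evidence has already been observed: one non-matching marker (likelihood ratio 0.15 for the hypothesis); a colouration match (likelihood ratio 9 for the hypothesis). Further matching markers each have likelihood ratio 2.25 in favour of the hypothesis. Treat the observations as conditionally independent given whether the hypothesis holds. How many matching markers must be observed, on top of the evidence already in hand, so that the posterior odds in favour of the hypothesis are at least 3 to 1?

7

Prior odds = 0.014/0.986 = 7/493.
Combined Bayes factor of the evidence already in hand = 0.15 × 9 = 1.35.
Odds after that evidence = (7/493) × 1.35 = 189/9860.
Target odds = 3.
Need 2.25ⁿ ≥ 3 ÷ (189/9860) = 9860/63.
2.25⁶ = 531441/4096 falls short of 9860/63 but 2.25⁷ = 4782969/16384 reaches it, so n = 7.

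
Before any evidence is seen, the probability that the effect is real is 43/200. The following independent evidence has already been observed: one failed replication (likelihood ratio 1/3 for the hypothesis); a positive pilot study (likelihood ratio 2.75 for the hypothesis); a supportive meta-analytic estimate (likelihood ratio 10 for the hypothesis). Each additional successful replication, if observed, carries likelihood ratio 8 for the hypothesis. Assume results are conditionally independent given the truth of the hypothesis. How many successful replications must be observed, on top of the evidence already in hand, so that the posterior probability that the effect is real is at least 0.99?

2

Prior odds = 0.215/0.785 = 43/157.
Combined Bayes factor of the evidence already in hand = (1/3) × 2.75 × 10 = 55/6.
Odds after that evidence = (43/157) × 55/6 = 2365/942.
Target odds = 0.99/0.01 = 99.
Need 8ⁿ ≥ 99 ÷ (2365/942) = 8478/215.
8¹ = 8 falls short of 8478/215 but 8² = 64 reaches it, so n = 2.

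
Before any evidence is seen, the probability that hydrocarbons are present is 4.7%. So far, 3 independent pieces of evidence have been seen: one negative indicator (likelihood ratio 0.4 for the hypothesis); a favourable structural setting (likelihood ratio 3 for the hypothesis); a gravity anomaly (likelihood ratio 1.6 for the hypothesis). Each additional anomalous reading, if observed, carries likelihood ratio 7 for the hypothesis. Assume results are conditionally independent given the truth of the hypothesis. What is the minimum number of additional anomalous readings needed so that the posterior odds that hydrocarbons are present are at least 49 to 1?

4

Prior odds = 0.047/0.953 = 47/953.
Combined Bayes factor of the evidence already in hand = 0.4 × 3 × 1.6 = 1.92.
Odds after that evidence = (47/953) × 1.92 = 2256/23825.
Target odds = 49.
Need 7ⁿ ≥ 49 ÷ (2256/23825) = 1167425/2256.
7³ = 343 falls short of 1167425/2256 but 7⁴ = 2401 reaches it, so n = 4.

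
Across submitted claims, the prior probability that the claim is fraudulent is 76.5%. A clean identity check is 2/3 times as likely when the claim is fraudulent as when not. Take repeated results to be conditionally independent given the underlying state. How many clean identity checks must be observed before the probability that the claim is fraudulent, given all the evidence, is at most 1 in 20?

11

Prior odds = 0.765/0.235 = 153/47.
Likelihood ratio per clean identity check = 2/3.
Target odds: 0.05 ÷ 0.95 = 1/19.
Require (2/3)ⁿ ≤ 1/19 ÷ (153/47) = 47/2907.
(2/3)¹⁰ = 1024/59049 is still above 47/2907 but (2/3)¹¹ = 2048/177147 is at or below it, so n = 11.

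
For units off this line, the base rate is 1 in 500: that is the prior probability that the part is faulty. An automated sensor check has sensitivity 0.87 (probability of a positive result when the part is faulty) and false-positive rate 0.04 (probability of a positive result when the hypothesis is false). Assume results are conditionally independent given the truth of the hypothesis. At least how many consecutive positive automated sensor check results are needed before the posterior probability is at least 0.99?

4

Prior odds: 0.002 ÷ 0.998 = 1/499.
Likelihood ratio of a positive result = 0.87/0.04 = 21.75.
Target odds: 0.99 ÷ 0.01 = 99.
Need (1/499) × 21.75ⁿ ≥ 99, i.e. 21.75ⁿ ≥ 49401.
21.75³ = 658503/64 falls short of 49401 but 21.75⁴ = 57289761/256 reaches it, so n = 4.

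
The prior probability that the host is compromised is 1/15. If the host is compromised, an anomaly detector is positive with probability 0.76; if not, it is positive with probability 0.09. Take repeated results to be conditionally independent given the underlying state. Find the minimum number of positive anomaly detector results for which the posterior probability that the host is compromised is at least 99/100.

Prior odds = (1/15)/(14/15) = 1/14.
Likelihood ratio of a positive = 0.76/0.09 = 76/9.
Target odds: 0.99 ÷ 0.01 = 99.
Require (76/9)ⁿ ≥ 99 ÷ (1/14) = 1386.
(76/9)³ = 438976/729 falls short of 1386 but (76/9)⁴ = 33362176/6561 reaches it, so n = 4.

4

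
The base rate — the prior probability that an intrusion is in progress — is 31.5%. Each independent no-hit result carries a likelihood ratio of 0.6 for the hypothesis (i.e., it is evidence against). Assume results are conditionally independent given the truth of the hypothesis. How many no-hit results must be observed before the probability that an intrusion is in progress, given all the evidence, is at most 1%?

Prior odds = 0.315/0.685 = 63/137.
Likelihood ratio per no-hit result = 0.6.
Target odds: 0.01 ÷ 0.99 = 1/99.
Need (63/137) × 0.6ⁿ ≤ 1/99, i.e. 0.6ⁿ ≤ 137/6237.
0.6⁷ = 2187/78125 is still above 137/6237 but 0.6⁸ = 6561/390625 is at or below it, so n = 8.

8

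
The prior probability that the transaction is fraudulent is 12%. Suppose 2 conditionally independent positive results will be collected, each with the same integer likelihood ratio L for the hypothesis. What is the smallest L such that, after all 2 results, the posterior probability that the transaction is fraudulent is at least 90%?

9

Prior odds = 0.12/0.88 = 3/22.
Target odds = 0.9/0.1 = 9.
Need L² ≥ 9 ÷ (3/22) = 66.
8² = 64 < 66 ≤ 81 = 9², so L = 9.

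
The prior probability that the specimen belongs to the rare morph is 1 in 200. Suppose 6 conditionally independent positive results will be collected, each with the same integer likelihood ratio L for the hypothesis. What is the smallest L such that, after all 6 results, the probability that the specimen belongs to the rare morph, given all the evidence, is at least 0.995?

Prior odds = 0.005/0.995 = 1/199.
Target odds = 0.995/0.005 = 199.
Need L⁶ ≥ 199 ÷ (1/199) = 39601.
5⁶ = 15625 < 39601 ≤ 46656 = 6⁶, so L = 6.

6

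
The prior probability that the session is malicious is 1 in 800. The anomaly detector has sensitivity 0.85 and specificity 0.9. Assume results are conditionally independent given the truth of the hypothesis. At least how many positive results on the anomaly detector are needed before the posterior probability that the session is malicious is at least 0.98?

5

Prior odds: 0.00125 ÷ 0.99875 = 1/799.
False-positive rate = 1 − 0.9 = 0.1; likelihood ratio of a positive = 0.85/0.1 = 8.5.
Target odds: 0.98 ÷ 0.02 = 49.
Need (1/799) × 8.5ⁿ ≥ 49, i.e. 8.5ⁿ ≥ 39151.
8.5⁴ = 5220.0625 falls short of 39151 but 8.5⁵ = 44370.53125 reaches it, so n = 5.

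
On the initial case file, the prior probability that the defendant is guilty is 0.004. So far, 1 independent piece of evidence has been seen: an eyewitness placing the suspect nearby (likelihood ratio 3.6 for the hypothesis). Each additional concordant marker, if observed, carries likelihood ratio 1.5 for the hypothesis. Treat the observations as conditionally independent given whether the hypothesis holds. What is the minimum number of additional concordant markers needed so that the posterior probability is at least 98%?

Prior odds = 0.004/0.996 = 1/249.
Bayes factor of the evidence already in hand = 3.6.
Odds after that evidence = (1/249) × 3.6 = 6/415.
Target odds = 0.98/0.02 = 49.
Need 1.5ⁿ ≥ 49 ÷ (6/415) = 20335/6.
1.5²⁰ ≈3325.26 falls short of 20335/6 but 1.5²¹ ≈4987.89 reaches it, so n = 21.

21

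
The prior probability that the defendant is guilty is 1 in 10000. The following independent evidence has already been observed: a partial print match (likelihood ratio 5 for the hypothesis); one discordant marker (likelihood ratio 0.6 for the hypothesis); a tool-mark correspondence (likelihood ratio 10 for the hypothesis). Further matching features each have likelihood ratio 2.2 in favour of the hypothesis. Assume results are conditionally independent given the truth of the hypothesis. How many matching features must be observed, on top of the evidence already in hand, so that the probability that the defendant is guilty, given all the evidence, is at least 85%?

Prior odds = 0.0001/0.9999 = 1/9999.
Combined Bayes factor of the evidence already in hand = 5 × 0.6 × 10 = 30.
Odds after that evidence = (1/9999) × 30 = 10/3333.
Target odds = 0.85/0.15 = 17/3.
Need 2.2ⁿ ≥ 17/3 ÷ (10/3333) = 1888.7.
2.2⁹ ≈1207.27 falls short of 1888.7 but 2.2¹⁰ ≈2655.99 reaches it, so n = 10.

10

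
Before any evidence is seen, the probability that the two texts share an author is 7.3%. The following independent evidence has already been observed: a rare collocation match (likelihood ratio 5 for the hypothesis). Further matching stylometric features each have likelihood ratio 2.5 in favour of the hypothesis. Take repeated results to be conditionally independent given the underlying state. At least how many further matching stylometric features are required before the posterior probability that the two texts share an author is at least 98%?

6

Prior odds = 0.073/0.927 = 73/927.
Bayes factor of the evidence already in hand = 5.
Odds after that evidence = (73/927) × 5 = 365/927.
Target odds = 0.98/0.02 = 49.
Need 2.5ⁿ ≥ 49 ÷ (365/927) = 45423/365.
2.5⁵ = 97.65625 falls short of 45423/365 but 2.5⁶ = 244.140625 reaches it, so n = 6.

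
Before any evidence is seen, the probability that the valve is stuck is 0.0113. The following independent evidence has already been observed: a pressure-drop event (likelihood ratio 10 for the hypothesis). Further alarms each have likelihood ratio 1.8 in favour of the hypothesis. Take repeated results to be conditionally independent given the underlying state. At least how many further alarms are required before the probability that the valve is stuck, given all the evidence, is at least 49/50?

Prior odds = 0.0113/0.9887 = 113/9887.
Bayes factor of the evidence already in hand = 10.
Odds after that evidence = (113/9887) × 10 = 1130/9887.
Target odds = 0.98/0.02 = 49.
Need 1.8ⁿ ≥ 49 ÷ (1130/9887) = 484463/1130.
1.8¹⁰ ≈357.047 falls short of 484463/1130 but 1.8¹¹ ≈642.684 reaches it, so n = 11.

11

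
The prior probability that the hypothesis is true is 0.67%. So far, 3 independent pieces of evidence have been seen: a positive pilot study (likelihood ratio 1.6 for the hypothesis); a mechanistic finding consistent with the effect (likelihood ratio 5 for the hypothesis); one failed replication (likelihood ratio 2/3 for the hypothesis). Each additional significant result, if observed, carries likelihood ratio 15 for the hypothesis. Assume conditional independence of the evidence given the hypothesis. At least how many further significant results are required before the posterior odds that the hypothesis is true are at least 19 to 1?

Prior odds = 0.0067/0.9933 = 67/9933.
Combined Bayes factor of the evidence already in hand = 1.6 × 5 × (2/3) = 16/3.
Odds after that evidence = (67/9933) × 16/3 = 1072/29799.
Target odds = 19.
Need 15ⁿ ≥ 19 ÷ (1072/29799) = 566181/1072.
15² = 225 falls short of 566181/1072 but 15³ = 3375 reaches it, so n = 3.

3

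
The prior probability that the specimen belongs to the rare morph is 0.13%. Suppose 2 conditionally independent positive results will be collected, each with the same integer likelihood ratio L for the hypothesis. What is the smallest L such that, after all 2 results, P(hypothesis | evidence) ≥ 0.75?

Prior odds = 0.0013/0.9987 = 13/9987.
Target odds = 0.75/0.25 = 3.
Need L² ≥ 3 ÷ (13/9987) = 29961/13.
48² = 2304 < 29961/13 ≤ 2401 = 49², so L = 49.

49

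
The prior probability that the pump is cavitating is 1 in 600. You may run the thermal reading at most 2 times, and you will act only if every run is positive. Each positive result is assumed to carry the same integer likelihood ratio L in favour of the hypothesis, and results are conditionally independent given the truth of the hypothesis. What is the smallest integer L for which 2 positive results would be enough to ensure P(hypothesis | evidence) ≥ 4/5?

Prior odds = (1/600)/(599/600) = 1/599.
Target odds = 0.8/0.2 = 4.
Need L² ≥ 4 ÷ (1/599) = 2396.
48² = 2304 < 2396 ≤ 2401 = 49², so L = 49.

49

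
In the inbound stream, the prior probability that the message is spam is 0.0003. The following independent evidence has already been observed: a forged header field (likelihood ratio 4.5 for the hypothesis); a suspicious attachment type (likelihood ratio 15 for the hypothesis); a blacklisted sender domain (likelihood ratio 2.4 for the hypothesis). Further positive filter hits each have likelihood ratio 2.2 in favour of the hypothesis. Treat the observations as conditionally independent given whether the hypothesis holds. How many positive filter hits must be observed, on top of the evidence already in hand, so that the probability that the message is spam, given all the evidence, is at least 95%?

8

Prior odds = 0.0003/0.9997 = 3/9997.
Combined Bayes factor of the evidence already in hand = 4.5 × 15 × 2.4 = 162.
Odds after that evidence = (3/9997) × 162 = 486/9997.
Target odds = 0.95/0.05 = 19.
Need 2.2ⁿ ≥ 19 ÷ (486/9997) = 189943/486.
2.2⁷ = 19487171/78125 falls short of 189943/486 but 2.2⁸ = 214358881/390625 reaches it, so n = 8.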